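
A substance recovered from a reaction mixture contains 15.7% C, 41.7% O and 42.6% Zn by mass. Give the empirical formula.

Assume 100 g: 15.7 g C, 41.7 g O, 42.6 g Zn.
C: 15.7 g ÷ 12.01 g/mol = 1.307 mol
O: 41.7 g ÷ 16.00 g/mol = 2.606 mol
Zn: 42.6 g ÷ 65.38 g/mol = 0.6516 mol
Smallest is Zn at 0.6516 mol; normalising gives C 2.006, O 4.000, Zn 1.000
Ratio ≈ 2:4:1, so the empirical formula is C2O4Zn

C2O4Zn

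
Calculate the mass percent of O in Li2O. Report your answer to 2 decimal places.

Molar mass = 2(6.94) + 1(16.00) = 29.880 g/mol
Mass of O per mole = 1 × 16.00 = 16.000 g
% O = 16.000 / 29.880 × 100 = 53.55%

53.55%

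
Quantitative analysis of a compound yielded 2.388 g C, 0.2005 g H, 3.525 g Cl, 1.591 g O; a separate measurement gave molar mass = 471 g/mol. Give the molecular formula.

Moles — C: 2.388 / 12.01 = 0.1988 mol; H: 0.2005 / 1.008 = 0.1989 mol; Cl: 3.525 / 35.45 = 0.09944 mol; O: 1.591 / 16.00 = 0.09944 mol
Smallest is Cl at 0.09944 mol; normalising gives C 2.000, H 2.000, Cl 1.000, O 1.000
≈ 2:2:1:1 → C2H2ClO
Empirical-formula mass = 77.49 g/mol
n = 471 / 77.49 = 6.08 ≈ 6
Molecular formula = (C2H2ClO)×6 = C12H12Cl6O6

C12H12Cl6O6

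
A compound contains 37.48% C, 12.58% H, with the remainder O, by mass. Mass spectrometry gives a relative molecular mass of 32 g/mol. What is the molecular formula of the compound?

Assume 100 g: 37.48 g C, 12.58 g H, 49.94 g O.
Moles — C: 37.48 / 12.01 = 3.121 mol; H: 12.58 / 1.008 = 12.48 mol; O: 49.94 / 16.00 = 3.121 mol
Ratios (÷ 3.121): C 1.000, H 3.999, O 1.000
→ CH4O
Empirical-formula mass = 32.04 g/mol
n = 32 / 32.04 = 1.00 ≈ 1
Molecular formula = empirical formula = CH4O

CH4O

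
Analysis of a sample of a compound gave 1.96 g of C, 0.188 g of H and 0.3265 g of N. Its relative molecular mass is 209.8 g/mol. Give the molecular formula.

C: 1.96 g ÷ 12.01 g/mol = 0.1632 mol
H: 0.188 g ÷ 1.008 g/mol = 0.1865 mol
N: 0.3265 g ÷ 14.01 g/mol = 0.0233 mol
Divide by the smallest (0.0233 mol N): C 7.003, H 8.003, N 1.000
Ratio ≈ 7:8:1, so the empirical formula is C7H8N
Empirical-formula mass = 106.14 g/mol
n = 209.8 / 106.14 = 1.98 ≈ 2
Molecular formula = (C7H8N)×2 = C14H16N2

C14H16N2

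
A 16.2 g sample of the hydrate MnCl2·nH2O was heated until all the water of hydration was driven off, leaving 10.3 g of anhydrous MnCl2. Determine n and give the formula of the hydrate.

MnCl2·4H2O

Mass of water lost = 16.2 − 10.3 = 5.9 g → 5.9 / 18.02 = 0.3274 mol H2O
Molar mass of MnCl2 = 125.84 g/mol → mol MnCl2 = 10.3 / 125.84 = 0.08185
n = 0.3274 / 0.08185 = 4.00 ≈ 4 → MnCl2·4H2O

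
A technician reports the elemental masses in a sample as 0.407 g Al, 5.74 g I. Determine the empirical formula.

AlI3

Al: 0.407 g ÷ 26.98 g/mol = 0.01509 mol
I: 5.74 g ÷ 126.90 g/mol = 0.04523 mol
Ratios (÷ 0.01509): Al 1.000, I 2.998
≈ 1:3 → AlI3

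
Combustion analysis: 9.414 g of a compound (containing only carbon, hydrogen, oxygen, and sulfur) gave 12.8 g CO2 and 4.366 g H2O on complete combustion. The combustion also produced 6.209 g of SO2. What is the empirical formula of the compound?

C6H10O3S2

mol C = 12.8 / 44.01 = 0.2908; mass C = 0.2908 × 12.01 = 3.493 g
mol H = 2 × (4.366 / 18.02) = 0.4846; mass H = 0.4846 × 1.008 = 0.4884 g
mol S = 6.209 / 64.07 = 0.09691; mass S = 3.108 g
mass O = 9.414 − (7.089) = 2.325 g → mol O = 0.1453
Ratios (÷ 0.09691): C 3.001, H 5.000, O 1.499, S 1.000
×2: C 6.00, H 10.00, O 3.00, S 2.00 → C6H10O3S2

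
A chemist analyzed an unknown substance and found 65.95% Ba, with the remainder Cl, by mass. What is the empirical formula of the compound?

Assume 100 g: 65.95 g Ba, 34.05 g Cl.
Moles — Ba: 65.95 / 137.33 = 0.4802 mol; Cl: 34.05 / 35.45 = 0.9605 mol
Smallest is Ba at 0.4802 mol; normalising gives Ba 1.000, Cl 2.000
→ BaCl2

BaCl2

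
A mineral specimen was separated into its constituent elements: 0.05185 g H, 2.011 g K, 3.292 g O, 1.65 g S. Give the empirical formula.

HKO4S

Moles — H: 0.05185 / 1.008 = 0.05144 mol; K: 2.011 / 39.10 = 0.05143 mol; O: 3.292 / 16.00 = 0.2057 mol; S: 1.65 / 32.07 = 0.05145 mol
Ratios (÷ 0.05143): H 1.000, K 1.000, O 4.000, S 1.000
→ HKO4S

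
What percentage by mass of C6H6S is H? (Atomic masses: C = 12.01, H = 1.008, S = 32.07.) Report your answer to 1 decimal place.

Molar mass = 6(12.01) + 6(1.008) + 1(32.07) = 110.178 g/mol
Mass of H per mole = 6 × 1.008 = 6.048 g
% H = 6.048 / 110.178 × 100 = 5.5%

5.5%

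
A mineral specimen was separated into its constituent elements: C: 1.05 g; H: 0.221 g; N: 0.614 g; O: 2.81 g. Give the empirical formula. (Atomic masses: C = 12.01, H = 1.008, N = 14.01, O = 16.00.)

C2H5NO4

Moles — C: 1.05 / 12.01 = 0.08743 mol; H: 0.221 / 1.008 = 0.2192 mol; N: 0.614 / 14.01 = 0.04383 mol; O: 2.81 / 16.00 = 0.1756 mol
Smallest is N at 0.04383 mol; normalising gives C 1.995, H 5.003, N 1.000, O 4.007
Ratio ≈ 2:5:1:4, so the empirical formula is C2H5NO4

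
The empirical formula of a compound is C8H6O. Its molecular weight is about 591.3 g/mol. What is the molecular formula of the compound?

C40H30O5

Empirical-formula mass = 118.13 g/mol
n = 591.3 / 118.13 = 5.01 ≈ 5
Molecular formula = (C8H6O)5 = C40H30O5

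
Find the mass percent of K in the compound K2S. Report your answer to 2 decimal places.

70.92%

Molar mass = 2(39.10) + 1(32.07) = 110.270 g/mol
Mass of K per mole = 2 × 39.10 = 78.200 g
% K = 78.200 / 110.270 × 100 = 70.92%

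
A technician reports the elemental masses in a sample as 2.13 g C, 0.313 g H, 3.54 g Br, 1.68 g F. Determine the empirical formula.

C4H7BrF2

Moles — C: 2.13 / 12.01 = 0.1774 mol; H: 0.313 / 1.008 = 0.3105 mol; Br: 3.54 / 79.90 = 0.04431 mol; F: 1.68 / 19.00 = 0.08842 mol
Divide by the smallest (0.04431 mol Br): C 4.003, H 7.009, Br 1.000, F 1.996
Ratio ≈ 4:7:1:2, so the empirical formula is C4H7BrF2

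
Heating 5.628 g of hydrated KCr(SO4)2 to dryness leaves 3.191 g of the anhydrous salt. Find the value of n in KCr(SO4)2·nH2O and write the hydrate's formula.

Mass of water lost = 5.628 − 3.191 = 2.437 g → 2.437 / 18.02 = 0.1352 mol H2O
Molar mass of KCr(SO4)2 = 283.24 g/mol → mol KCr(SO4)2 = 3.191 / 283.24 = 0.01127
n = 0.1352 / 0.01127 = 12.00 ≈ 12 → KCr(SO4)2·12H2O

KCr(SO4)2·12H2O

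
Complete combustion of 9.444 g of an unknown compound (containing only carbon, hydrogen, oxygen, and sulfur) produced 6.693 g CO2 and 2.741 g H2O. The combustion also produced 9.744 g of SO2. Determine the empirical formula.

mol C = 6.693 / 44.01 = 0.1521; mass C = 0.1521 × 12.01 = 1.826 g
mol H = 2 × (2.741 / 18.02) = 0.3042; mass H = 0.3042 × 1.008 = 0.3067 g
mol S = 9.744 / 64.07 = 0.1521; mass S = 4.877 g
mass O = 9.444 − (7.010) = 2.434 g → mol O = 0.1521
Ratios (÷ 0.1521): C 1.000, H 2.000, O 1.000, S 1.000
≈ 1:2:1:1 → CH2OS

CH2OS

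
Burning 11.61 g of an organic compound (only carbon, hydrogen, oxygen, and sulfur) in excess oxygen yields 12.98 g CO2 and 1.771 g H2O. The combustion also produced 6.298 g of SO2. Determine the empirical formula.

C3H2O3S

mol C = 12.98 / 44.01 = 0.2949; mass C = 0.2949 × 12.01 = 3.542 g
mol H = 2 × (1.771 / 18.02) = 0.1966; mass H = 0.1966 × 1.008 = 0.1981 g
mol S = 6.298 / 64.07 = 0.09830; mass S = 3.152 g
mass O = 11.61 − (6.893) = 4.717 g → mol O = 0.2948
Divide by the smallest (0.0983 mol S): C 3.000, H 2.000, O 2.999, S 1.000
≈ 3:2:3:1 → C3H2O3S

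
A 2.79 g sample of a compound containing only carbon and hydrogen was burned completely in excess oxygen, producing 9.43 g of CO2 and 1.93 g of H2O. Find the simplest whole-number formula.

CH

mol C = 9.43 / 44.01 = 0.2143; mass C = 0.2143 × 12.01 = 2.573 g
mol H = 2 × (1.93 / 18.02) = 0.2142; mass H = 0.2142 × 1.008 = 0.2159 g
Smallest is H at 0.2142 mol; normalising gives C 1.000, H 1.000
→ CH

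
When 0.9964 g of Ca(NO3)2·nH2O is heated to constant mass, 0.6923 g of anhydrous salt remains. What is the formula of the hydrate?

Mass of water lost = 0.9964 − 0.6923 = 0.3041 g → 0.3041 / 18.02 = 0.01688 mol H2O
Molar mass of Ca(NO3)2 = 164.10 g/mol → mol Ca(NO3)2 = 0.6923 / 164.10 = 0.004219
n = 0.01688 / 0.004219 = 4.00 ≈ 4 → Ca(NO3)2·4H2O

Ca(NO3)2·4H2O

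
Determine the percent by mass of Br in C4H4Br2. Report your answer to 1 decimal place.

75.4%

Molar mass = 4(12.01) + 4(1.008) + 2(79.90) = 211.872 g/mol
Mass of Br per mole = 2 × 79.90 = 159.800 g
% Br = 159.800 / 211.872 × 100 = 75.4%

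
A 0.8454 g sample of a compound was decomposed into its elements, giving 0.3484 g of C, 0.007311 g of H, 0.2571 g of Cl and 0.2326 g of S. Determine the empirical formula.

C4HClS

n(C) = 0.3484/12.01 = 0.02901, n(H) = 0.007311/1.008 = 0.007253, n(Cl) = 0.2571/35.45 = 0.007252, n(S) = 0.2326/32.07 = 0.007253
Divide by the smallest (0.007252 mol Cl): C 4.000, H 1.000, Cl 1.000, S 1.000
Ratio ≈ 4:1:1:1, so the empirical formula is C4HClS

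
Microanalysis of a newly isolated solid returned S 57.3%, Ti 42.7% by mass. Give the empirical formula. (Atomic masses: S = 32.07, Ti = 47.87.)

Assume 100 g: 57.3 g S, 42.7 g Ti.
n(S) = 57.3/32.07 = 1.787, n(Ti) = 42.7/47.87 = 0.892
Divide by the smallest (0.892 mol Ti): S 2.003, Ti 1.000
≈ 2:1 → S2Ti

S2Ti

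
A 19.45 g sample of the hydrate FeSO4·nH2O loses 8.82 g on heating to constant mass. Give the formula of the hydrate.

Mass of anhydrous FeSO4 = 19.45 − 8.82 = 10.63 g
mol H2O = 8.82 / 18.02 = 0.4895
Molar mass of FeSO4 = 151.92 g/mol → mol FeSO4 = 10.63 / 151.92 = 0.06997
n = 0.4895 / 0.06997 = 7.00 ≈ 7 → FeSO4·7H2O

FeSO4·7H2O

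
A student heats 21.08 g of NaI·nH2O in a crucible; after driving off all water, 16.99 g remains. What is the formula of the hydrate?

Mass of water lost = 21.08 − 16.99 = 4.09 g → 4.09 / 18.02 = 0.227 mol H2O
Molar mass of NaI = 149.89 g/mol → mol NaI = 16.99 / 149.89 = 0.1133
n = 0.227 / 0.1133 = 2.00 ≈ 2 → NaI·2H2O

NaI·2H2O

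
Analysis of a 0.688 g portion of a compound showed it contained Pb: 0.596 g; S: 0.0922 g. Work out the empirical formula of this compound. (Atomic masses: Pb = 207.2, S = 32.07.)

n(Pb) = 0.596/207.2 = 0.002876, n(S) = 0.0922/32.07 = 0.002875
Smallest is S at 0.002875 mol; normalising gives Pb 1.001, S 1.000
Ratio ≈ 1:1, so the empirical formula is PbS

PbS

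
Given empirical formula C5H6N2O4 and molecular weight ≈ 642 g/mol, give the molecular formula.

Empirical-formula mass = 158.12 g/mol
n = 642 / 158.12 = 4.06 ≈ 4
Molecular formula = (C5H6N2O4)4 = C20H24N8O16

C20H24N8O16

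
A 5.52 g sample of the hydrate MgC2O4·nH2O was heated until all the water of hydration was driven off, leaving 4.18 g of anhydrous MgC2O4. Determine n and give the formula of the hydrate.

Mass of water lost = 5.52 − 4.18 = 1.34 g → 1.34 / 18.02 = 0.07436 mol H2O
Molar mass of MgC2O4 = 112.33 g/mol → mol MgC2O4 = 4.18 / 112.33 = 0.03721
n = 0.07436 / 0.03721 = 2.00 ≈ 2 → MgC2O4·2H2O

MgC2O4·2H2O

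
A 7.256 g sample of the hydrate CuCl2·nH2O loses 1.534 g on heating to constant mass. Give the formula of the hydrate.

CuCl2·2H2O

Mass of anhydrous CuCl2 = 7.256 − 1.534 = 5.722 g
mol H2O = 1.534 / 18.02 = 0.08513
Molar mass of CuCl2 = 134.45 g/mol → mol CuCl2 = 5.722 / 134.45 = 0.04256
n = 0.08513 / 0.04256 = 2.00 ≈ 2 → CuCl2·2H2O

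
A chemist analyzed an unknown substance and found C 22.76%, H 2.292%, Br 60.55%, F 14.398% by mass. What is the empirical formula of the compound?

Assume 100 g: 22.76 g C, 2.292 g H, 60.55 g Br, 14.398 g F.
n(C) = 22.76/12.01 = 1.895, n(H) = 2.292/1.008 = 2.274, n(Br) = 60.55/79.90 = 0.7578, n(F) = 14.398/19.00 = 0.7578
Divide by the smallest (0.7578 mol F): C 2.501, H 3.001, Br 1.000, F 1.000
Scaling by 2: C 5.00, H 6.00, Br 2.00, F 2.00 → C5H6Br2F2

C5H6Br2F2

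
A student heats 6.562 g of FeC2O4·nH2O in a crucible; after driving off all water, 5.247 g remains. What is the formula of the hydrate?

FeC2O4·2H2O

Mass of water lost = 6.562 − 5.247 = 1.315 g → 1.315 / 18.02 = 0.07297 mol H2O
Molar mass of FeC2O4 = 143.87 g/mol → mol FeC2O4 = 5.247 / 143.87 = 0.03647
n = 0.07297 / 0.03647 = 2.00 ≈ 2 → FeC2O4·2H2O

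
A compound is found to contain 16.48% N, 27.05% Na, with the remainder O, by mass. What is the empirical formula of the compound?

NNaO3

Assume 100 g: 16.48 g N, 27.05 g Na, 56.47 g O.
n(N) = 16.48/14.01 = 1.176, n(Na) = 27.05/22.99 = 1.177, n(O) = 56.47/16.00 = 3.529
Ratios (÷ 1.176): N 1.000, Na 1.000, O 3.000
≈ 1:1:3 → NNaO3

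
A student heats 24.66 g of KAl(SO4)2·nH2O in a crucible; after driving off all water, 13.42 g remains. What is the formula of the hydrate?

KAl(SO4)2·12H2O

Mass of water lost = 24.66 − 13.42 = 11.24 g → 11.24 / 18.02 = 0.6238 mol H2O
Molar mass of KAl(SO4)2 = 258.22 g/mol → mol KAl(SO4)2 = 13.42 / 258.22 = 0.05197
n = 0.6238 / 0.05197 = 12.00 ≈ 12 → KAl(SO4)2·12H2O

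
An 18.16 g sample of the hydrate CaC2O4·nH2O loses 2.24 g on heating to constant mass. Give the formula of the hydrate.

Mass of anhydrous CaC2O4 = 18.16 − 2.24 = 15.92 g
mol H2O = 2.24 / 18.02 = 0.1243
Molar mass of CaC2O4 = 128.10 g/mol → mol CaC2O4 = 15.92 / 128.10 = 0.1243
n = 0.1243 / 0.1243 = 1.00 ≈ 1 → CaC2O4·H2O

CaC2O4·H2O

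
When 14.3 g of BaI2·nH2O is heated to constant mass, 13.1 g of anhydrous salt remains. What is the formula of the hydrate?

BaI2·2H2O

Mass of water lost = 14.3 − 13.1 = 1.2 g → 1.2 / 18.02 = 0.06659 mol H2O
Molar mass of BaI2 = 391.13 g/mol → mol BaI2 = 13.1 / 391.13 = 0.03349
n = 0.06659 / 0.03349 = 1.99 ≈ 2 → BaI2·2H2O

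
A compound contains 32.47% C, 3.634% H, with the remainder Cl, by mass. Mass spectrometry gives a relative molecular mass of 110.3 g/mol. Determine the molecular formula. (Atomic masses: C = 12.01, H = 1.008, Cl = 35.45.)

Assume 100 g: 32.47 g C, 3.634 g H, 63.896 g Cl.
n(C) = 32.47/12.01 = 2.704, n(H) = 3.634/1.008 = 3.605, n(Cl) = 63.896/35.45 = 1.802
Ratios (÷ 1.802): C 1.500, H 2.000, Cl 1.000
×2: C 3.00, H 4.00, Cl 2.00 → C3H4Cl2
Empirical-formula mass = 110.96 g/mol
n = 110.3 / 110.96 = 0.99 ≈ 1
Molecular formula = empirical formula = C3H4Cl2

C3H4Cl2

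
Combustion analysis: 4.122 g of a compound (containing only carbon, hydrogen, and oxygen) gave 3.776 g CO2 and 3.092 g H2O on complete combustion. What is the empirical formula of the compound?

CH4O2

mol C = 3.776 / 44.01 = 0.08580; mass C = 0.08580 × 12.01 = 1.030 g
mol H = 2 × (3.092 / 18.02) = 0.3432; mass H = 0.3432 × 1.008 = 0.3459 g
mass O = 4.122 − (1.376) = 2.746 g → mol O = 0.1716
Smallest is C at 0.0858 mol; normalising gives C 1.000, H 4.000, O 2.000
≈ 1:4:2 → CH4O2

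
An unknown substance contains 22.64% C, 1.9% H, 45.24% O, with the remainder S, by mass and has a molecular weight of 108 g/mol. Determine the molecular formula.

C2H2O3S

Assume 100 g: 22.64 g C, 1.9 g H, 45.24 g O, 30.22 g S.
n(C) = 22.64/12.01 = 1.885, n(H) = 1.9/1.008 = 1.885, n(O) = 45.24/16.00 = 2.828, n(S) = 30.22/32.07 = 0.9423
Smallest is S at 0.9423 mol; normalising gives C 2.000, H 2.000, O 3.001, S 1.000
→ C2H2O3S
Empirical-formula mass = 106.11 g/mol
n = 108 / 106.11 = 1.02 ≈ 1
Molecular formula = empirical formula = C2H2O3S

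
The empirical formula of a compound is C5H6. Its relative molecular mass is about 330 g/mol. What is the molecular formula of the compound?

Empirical-formula mass = 66.10 g/mol
n = 330 / 66.10 = 4.99 ≈ 5
Molecular formula = (C5H6)5 = C25H30

C25H30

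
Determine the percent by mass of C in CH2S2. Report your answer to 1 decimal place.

Molar mass = 1(12.01) + 2(1.008) + 2(32.07) = 78.166 g/mol
Mass of C per mole = 1 × 12.01 = 12.010 g
% C = 12.010 / 78.166 × 100 = 15.4%

15.4%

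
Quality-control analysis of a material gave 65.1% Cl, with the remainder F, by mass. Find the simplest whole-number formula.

Assume 100 g: 65.1 g Cl, 34.9 g F.
Moles — Cl: 65.1 / 35.45 = 1.836 mol; F: 34.9 / 19.00 = 1.837 mol
Ratios (÷ 1.836): Cl 1.000, F 1.000
≈ 1:1 → ClF

ClF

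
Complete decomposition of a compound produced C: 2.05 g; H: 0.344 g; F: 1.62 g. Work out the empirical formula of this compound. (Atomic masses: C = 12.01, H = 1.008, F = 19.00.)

C2H4F

Moles — C: 2.05 / 12.01 = 0.1707 mol; H: 0.344 / 1.008 = 0.3413 mol; F: 1.62 / 19.00 = 0.08526 mol
Smallest is F at 0.08526 mol; normalising gives C 2.002, H 4.003, F 1.000
≈ 2:4:1 → C2H4F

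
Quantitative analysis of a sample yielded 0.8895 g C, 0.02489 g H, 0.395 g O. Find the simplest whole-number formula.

C3HO

Moles — C: 0.8895 / 12.01 = 0.07406 mol; H: 0.02489 / 1.008 = 0.02469 mol; O: 0.395 / 16.00 = 0.02469 mol
Smallest is O at 0.02469 mol; normalising gives C 3.000, H 1.000, O 1.000
Ratio ≈ 3:1:1, so the empirical formula is C3HO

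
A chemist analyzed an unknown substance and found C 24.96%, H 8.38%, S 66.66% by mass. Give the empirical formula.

CH4S

Assume 100 g: 24.96 g C, 8.38 g H, 66.66 g S.
n(C) = 24.96/12.01 = 2.078, n(H) = 8.38/1.008 = 8.313, n(S) = 66.66/32.07 = 2.079
Divide by the smallest (2.078 mol C): C 1.000, H 4.000, S 1.000
≈ 1:4:1 → CH4S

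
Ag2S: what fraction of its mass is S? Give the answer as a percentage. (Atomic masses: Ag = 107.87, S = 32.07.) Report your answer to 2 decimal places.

Molar mass = 2(107.87) + 1(32.07) = 247.810 g/mol
Mass of S per mole = 1 × 32.07 = 32.070 g
% S = 32.070 / 247.810 × 100 = 12.94%

12.94%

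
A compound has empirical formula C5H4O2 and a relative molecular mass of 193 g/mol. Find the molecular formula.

C10H8O4

Empirical-formula mass = 96.08 g/mol
n = 193 / 96.08 = 2.01 ≈ 2
Molecular formula = (C5H4O2)2 = C10H8O4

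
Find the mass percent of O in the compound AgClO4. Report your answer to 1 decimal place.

30.9%

Molar mass = 1(107.87) + 1(35.45) + 4(16.00) = 207.320 g/mol
Mass of O per mole = 4 × 16.00 = 64.000 g
% O = 64.000 / 207.320 × 100 = 30.9%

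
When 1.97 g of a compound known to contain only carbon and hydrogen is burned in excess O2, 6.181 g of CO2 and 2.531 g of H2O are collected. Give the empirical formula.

mol C = 6.181 / 44.01 = 0.1404; mass C = 0.1404 × 12.01 = 1.687 g
mol H = 2 × (2.531 / 18.02) = 0.2809; mass H = 0.2809 × 1.008 = 0.2832 g
Smallest is C at 0.1404 mol; normalising gives C 1.000, H 2.000
≈ 1:2 → CH2

CH2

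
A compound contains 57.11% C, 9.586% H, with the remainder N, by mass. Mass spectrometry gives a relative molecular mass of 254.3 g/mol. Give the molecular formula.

Assume 100 g: 57.11 g C, 9.586 g H, 33.304 g N.
Moles — C: 57.11 / 12.01 = 4.755 mol; H: 9.586 / 1.008 = 9.51 mol; N: 33.304 / 14.01 = 2.377 mol
Divide by the smallest (2.377 mol N): C 2.000, H 4.001, N 1.000
Ratio ≈ 2:4:1, so the empirical formula is C2H4N
Empirical-formula mass = 42.06 g/mol
n = 254.3 / 42.06 = 6.05 ≈ 6
Molecular formula = (C2H4N)×6 = C12H24N6

C12H24N6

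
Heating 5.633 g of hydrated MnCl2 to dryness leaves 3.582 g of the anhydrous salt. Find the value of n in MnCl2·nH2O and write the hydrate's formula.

Mass of water lost = 5.633 − 3.582 = 2.051 g → 2.051 / 18.02 = 0.1138 mol H2O
Molar mass of MnCl2 = 125.84 g/mol → mol MnCl2 = 3.582 / 125.84 = 0.02846
n = 0.1138 / 0.02846 = 4.00 ≈ 4 → MnCl2·4H2O

MnCl2·4H2O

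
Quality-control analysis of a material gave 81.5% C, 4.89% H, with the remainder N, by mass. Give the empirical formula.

Assume 100 g: 81.5 g C, 4.89 g H, 13.61 g N.
C: 81.5 g ÷ 12.01 g/mol = 6.786 mol
H: 4.89 g ÷ 1.008 g/mol = 4.851 mol
N: 13.61 g ÷ 14.01 g/mol = 0.9714 mol
Smallest is N at 0.9714 mol; normalising gives C 6.985, H 4.994, N 1.000
→ C7H5N

C7H5N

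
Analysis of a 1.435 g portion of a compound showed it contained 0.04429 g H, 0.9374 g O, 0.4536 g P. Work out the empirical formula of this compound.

H3O4P

Moles — H: 0.04429 / 1.008 = 0.04394 mol; O: 0.9374 / 16.00 = 0.05859 mol; P: 0.4536 / 30.97 = 0.01465 mol
Smallest is P at 0.01465 mol; normalising gives H 3.000, O 4.000, P 1.000
Ratio ≈ 3:4:1, so the empirical formula is H3O4P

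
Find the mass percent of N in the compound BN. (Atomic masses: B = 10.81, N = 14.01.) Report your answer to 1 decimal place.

Molar mass = 1(10.81) + 1(14.01) = 24.820 g/mol
Mass of N per mole = 1 × 14.01 = 14.010 g
% N = 14.010 / 24.820 × 100 = 56.4%

56.4%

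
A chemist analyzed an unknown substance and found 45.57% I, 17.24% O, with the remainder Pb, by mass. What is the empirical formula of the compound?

Assume 100 g: 45.57 g I, 17.24 g O, 37.19 g Pb.
I: 45.57 g ÷ 126.90 g/mol = 0.3591 mol
O: 17.24 g ÷ 16.00 g/mol = 1.077 mol
Pb: 37.19 g ÷ 207.2 g/mol = 0.1795 mol
Divide by the smallest (0.1795 mol Pb): I 2.001, O 6.003, Pb 1.000
≈ 2:6:1 → I2O6Pb

I2O6Pb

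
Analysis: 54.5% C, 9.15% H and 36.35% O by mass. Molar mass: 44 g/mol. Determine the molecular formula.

C2H4O

Assume 100 g: 54.5 g C, 9.15 g H, 36.35 g O.
n(C) = 54.5/12.01 = 4.538, n(H) = 9.15/1.008 = 9.077, n(O) = 36.35/16.00 = 2.272
Smallest is O at 2.272 mol; normalising gives C 1.997, H 3.996, O 1.000
≈ 2:4:1 → C2H4O
Empirical-formula mass = 44.05 g/mol
n = 44 / 44.05 = 1.00 ≈ 1
Molecular formula = empirical formula = C2H4O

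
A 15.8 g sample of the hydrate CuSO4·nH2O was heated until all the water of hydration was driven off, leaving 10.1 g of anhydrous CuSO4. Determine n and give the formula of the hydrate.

CuSO4·5H2O

Mass of water lost = 15.8 − 10.1 = 5.7 g → 5.7 / 18.02 = 0.3163 mol H2O
Molar mass of CuSO4 = 159.62 g/mol → mol CuSO4 = 10.1 / 159.62 = 0.06328
n = 0.3163 / 0.06328 = 5.00 ≈ 5 → CuSO4·5H2O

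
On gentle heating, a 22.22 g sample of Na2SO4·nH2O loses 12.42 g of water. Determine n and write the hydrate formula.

Mass of anhydrous Na2SO4 = 22.22 − 12.42 = 9.8 g
mol H2O = 12.42 / 18.02 = 0.6892
Molar mass of Na2SO4 = 142.05 g/mol → mol Na2SO4 = 9.8 / 142.05 = 0.06899
n = 0.6892 / 0.06899 = 9.99 ≈ 10 → Na2SO4·10H2O

Na2SO4·10H2O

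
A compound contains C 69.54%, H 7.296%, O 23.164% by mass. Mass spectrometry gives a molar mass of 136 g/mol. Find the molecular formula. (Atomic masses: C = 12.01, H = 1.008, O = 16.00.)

C8H10O2

Assume 100 g: 69.54 g C, 7.296 g H, 23.164 g O.
n(C) = 69.54/12.01 = 5.79, n(H) = 7.296/1.008 = 7.238, n(O) = 23.164/16.00 = 1.448
Ratios (÷ 1.448): C 3.999, H 5.000, O 1.000
Ratio ≈ 4:5:1, so the empirical formula is C4H5O
Empirical-formula mass = 69.08 g/mol
n = 136 / 69.08 = 1.97 ≈ 2
Molecular formula = (C4H5O)×2 = C8H10O2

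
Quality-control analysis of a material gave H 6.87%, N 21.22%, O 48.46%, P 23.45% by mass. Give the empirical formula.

Assume 100 g: 6.87 g H, 21.22 g N, 48.46 g O, 23.45 g P.
H: 6.87 g ÷ 1.008 g/mol = 6.815 mol
N: 21.22 g ÷ 14.01 g/mol = 1.515 mol
O: 48.46 g ÷ 16.00 g/mol = 3.029 mol
P: 23.45 g ÷ 30.97 g/mol = 0.7572 mol
Ratios (÷ 0.7572): H 9.001, N 2.000, O 4.000, P 1.000
→ H9N2O4P

H9N2O4P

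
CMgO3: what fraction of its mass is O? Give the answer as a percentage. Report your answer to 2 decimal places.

Molar mass = 1(12.01) + 1(24.31) + 3(16.00) = 84.320 g/mol
Mass of O per mole = 3 × 16.00 = 48.000 g
% O = 48.000 / 84.320 × 100 = 56.93%

56.93%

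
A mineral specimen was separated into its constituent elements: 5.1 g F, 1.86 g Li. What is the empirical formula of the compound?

FLi

F: 5.1 g ÷ 19.00 g/mol = 0.2684 mol
Li: 1.86 g ÷ 6.94 g/mol = 0.268 mol
Divide by the smallest (0.268 mol Li): F 1.002, Li 1.000
Ratio ≈ 1:1, so the empirical formula is FLi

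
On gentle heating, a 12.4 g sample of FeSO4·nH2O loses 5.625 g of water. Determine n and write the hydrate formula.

Mass of anhydrous FeSO4 = 12.4 − 5.625 = 6.775 g
mol H2O = 5.625 / 18.02 = 0.3122
Molar mass of FeSO4 = 151.92 g/mol → mol FeSO4 = 6.775 / 151.92 = 0.0446
n = 0.3122 / 0.0446 = 7.00 ≈ 7 → FeSO4·7H2O

FeSO4·7H2O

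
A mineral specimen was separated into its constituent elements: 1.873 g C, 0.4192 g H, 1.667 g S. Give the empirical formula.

n(C) = 1.873/12.01 = 0.156, n(H) = 0.4192/1.008 = 0.4159, n(S) = 1.667/32.07 = 0.05198
Ratios (÷ 0.05198): C 3.000, H 8.001, S 1.000
→ C3H8S

C3H8S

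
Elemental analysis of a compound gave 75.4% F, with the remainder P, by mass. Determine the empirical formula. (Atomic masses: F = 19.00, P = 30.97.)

F5P

Assume 100 g: 75.4 g F, 24.6 g P.
n(F) = 75.4/19.00 = 3.968, n(P) = 24.6/30.97 = 0.7943
Divide by the smallest (0.7943 mol P): F 4.996, P 1.000
Ratio ≈ 5:1, so the empirical formula is F5P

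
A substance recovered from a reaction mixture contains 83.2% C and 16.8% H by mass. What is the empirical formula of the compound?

C5H12

Assume 100 g: 83.2 g C, 16.8 g H.
n(C) = 83.2/12.01 = 6.928, n(H) = 16.8/1.008 = 16.67
Divide by the smallest (6.928 mol C): C 1.000, H 2.406
Scaling by 5: C 5.00, H 12.03 → C5H12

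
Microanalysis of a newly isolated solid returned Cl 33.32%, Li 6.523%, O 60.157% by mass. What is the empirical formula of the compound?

ClLiO4

Assume 100 g: 33.32 g Cl, 6.523 g Li, 60.157 g O.
Moles — Cl: 33.32 / 35.45 = 0.9399 mol; Li: 6.523 / 6.94 = 0.9399 mol; O: 60.157 / 16.00 = 3.76 mol
Ratios (÷ 0.9399): Cl 1.000, Li 1.000, O 4.000
Ratio ≈ 1:1:4, so the empirical formula is ClLiO4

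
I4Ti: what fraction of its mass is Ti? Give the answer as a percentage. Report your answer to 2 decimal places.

Molar mass = 4(126.90) + 1(47.87) = 555.470 g/mol
Mass of Ti per mole = 1 × 47.87 = 47.870 g
% Ti = 47.870 / 555.470 × 100 = 8.62%

8.62%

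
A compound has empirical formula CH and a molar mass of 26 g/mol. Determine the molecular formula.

Empirical-formula mass = 13.02 g/mol
n = 26 / 13.02 = 2.00 ≈ 2
Molecular formula = (CH)2 = C2H2

C2H2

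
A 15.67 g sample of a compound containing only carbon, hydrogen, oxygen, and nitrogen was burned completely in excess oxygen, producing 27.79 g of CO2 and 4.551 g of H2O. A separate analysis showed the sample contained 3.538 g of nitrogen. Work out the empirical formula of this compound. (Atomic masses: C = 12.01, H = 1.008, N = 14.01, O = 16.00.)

C5H4N2O2

mol C = 27.79 / 44.01 = 0.6314; mass C = 0.6314 × 12.01 = 7.584 g
mol H = 2 × (4.551 / 18.02) = 0.5051; mass H = 0.5051 × 1.008 = 0.5091 g
mol N = 3.538 / 14.01 = 0.2525
mass O = 15.67 − (11.63) = 4.039 g → mol O = 0.2524
Divide by the smallest (0.2524 mol O): C 2.501, H 2.001, N 1.000, O 1.000
Multiply by 2: C 5.00, H 4.00, N 2.00, O 2.00 → C5H4N2O2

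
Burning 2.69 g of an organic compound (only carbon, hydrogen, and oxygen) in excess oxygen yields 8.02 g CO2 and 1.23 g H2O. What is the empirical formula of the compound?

C8H6O

mol C = 8.02 / 44.01 = 0.1822; mass C = 0.1822 × 12.01 = 2.189 g
mol H = 2 × (1.23 / 18.02) = 0.1365; mass H = 0.1365 × 1.008 = 0.1376 g
mass O = 2.69 − (2.326) = 0.3638 g → mol O = 0.02274
Divide by the smallest (0.02274 mol O): C 8.015, H 6.004, O 1.000
Ratio ≈ 8:6:1, so the empirical formula is C8H6O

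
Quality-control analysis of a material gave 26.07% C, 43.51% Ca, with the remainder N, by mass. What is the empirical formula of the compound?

C2CaN2

Assume 100 g: 26.07 g C, 43.51 g Ca, 30.42 g N.
n(C) = 26.07/12.01 = 2.171, n(Ca) = 43.51/40.08 = 1.086, n(N) = 30.42/14.01 = 2.171
Smallest is Ca at 1.086 mol; normalising gives C 2.000, Ca 1.000, N 2.000
≈ 2:1:2 → C2CaN2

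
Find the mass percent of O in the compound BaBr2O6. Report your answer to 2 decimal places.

Molar mass = 1(137.33) + 2(79.90) + 6(16.00) = 393.130 g/mol
Mass of O per mole = 6 × 16.00 = 96.000 g
% O = 96.000 / 393.130 × 100 = 24.42%

24.42%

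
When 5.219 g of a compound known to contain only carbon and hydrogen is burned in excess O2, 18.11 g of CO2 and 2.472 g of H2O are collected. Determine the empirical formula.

C3H2

mol C = 18.11 / 44.01 = 0.4115; mass C = 0.4115 × 12.01 = 4.942 g
mol H = 2 × (2.472 / 18.02) = 0.2744; mass H = 0.2744 × 1.008 = 0.2766 g
Smallest is H at 0.2744 mol; normalising gives C 1.500, H 1.000
×2: C 3.00, H 2.00 → C3H2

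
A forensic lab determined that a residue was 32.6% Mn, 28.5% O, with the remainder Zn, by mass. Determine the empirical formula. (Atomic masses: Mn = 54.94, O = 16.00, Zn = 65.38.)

Assume 100 g: 32.6 g Mn, 28.5 g O, 38.9 g Zn.
n(Mn) = 32.6/54.94 = 0.5934, n(O) = 28.5/16.00 = 1.781, n(Zn) = 38.9/65.38 = 0.595
Divide by the smallest (0.5934 mol Mn): Mn 1.000, O 3.002, Zn 1.003
≈ 1:3:1 → MnO3Zn

MnO3Zn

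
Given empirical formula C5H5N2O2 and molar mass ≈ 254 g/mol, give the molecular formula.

Empirical-formula mass = 125.11 g/mol
n = 254 / 125.11 = 2.03 ≈ 2
Molecular formula = (C5H5N2O2)2 = C10H10N4O4

C10H10N4O4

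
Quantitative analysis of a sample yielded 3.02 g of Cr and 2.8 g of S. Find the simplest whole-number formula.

n(Cr) = 3.02/52.00 = 0.05808, n(S) = 2.8/32.07 = 0.08731
Ratios (÷ 0.05808): Cr 1.000, S 1.503
Multiply by 2: Cr 2.00, S 3.01 → Cr2S3

Cr2S3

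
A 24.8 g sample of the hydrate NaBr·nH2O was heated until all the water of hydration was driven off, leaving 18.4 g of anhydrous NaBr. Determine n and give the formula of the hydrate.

NaBr·2H2O

Mass of water lost = 24.8 − 18.4 = 6.4 g → 6.4 / 18.02 = 0.3552 mol H2O
Molar mass of NaBr = 102.89 g/mol → mol NaBr = 18.4 / 102.89 = 0.1788
n = 0.3552 / 0.1788 = 1.99 ≈ 2 → NaBr·2H2O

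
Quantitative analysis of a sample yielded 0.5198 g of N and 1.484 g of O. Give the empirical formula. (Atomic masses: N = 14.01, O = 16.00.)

N: 0.5198 g ÷ 14.01 g/mol = 0.0371 mol
O: 1.484 g ÷ 16.00 g/mol = 0.09275 mol
Ratios (÷ 0.0371): N 1.000, O 2.500
Multiply by 2: N 2.00, O 5.00 → N2O5

N2O5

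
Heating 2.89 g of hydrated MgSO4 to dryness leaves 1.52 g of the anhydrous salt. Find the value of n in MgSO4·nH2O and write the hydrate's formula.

MgSO4·6H2O

Mass of water lost = 2.89 − 1.52 = 1.37 g → 1.37 / 18.02 = 0.07603 mol H2O
Molar mass of MgSO4 = 120.38 g/mol → mol MgSO4 = 1.52 / 120.38 = 0.01263
n = 0.07603 / 0.01263 = 6.02 ≈ 6 → MgSO4·6H2O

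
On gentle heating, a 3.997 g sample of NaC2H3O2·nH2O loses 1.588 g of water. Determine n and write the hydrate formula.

NaC2H3O2·3H2O

Mass of anhydrous NaC2H3O2 = 3.997 − 1.588 = 2.409 g
mol H2O = 1.588 / 18.02 = 0.08812
Molar mass of NaC2H3O2 = 82.03 g/mol → mol NaC2H3O2 = 2.409 / 82.03 = 0.02937
n = 0.08812 / 0.02937 = 3.00 ≈ 3 → NaC2H3O2·3H2O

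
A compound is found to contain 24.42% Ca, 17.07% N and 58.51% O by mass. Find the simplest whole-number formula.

Assume 100 g: 24.42 g Ca, 17.07 g N, 58.51 g O.
n(Ca) = 24.42/40.08 = 0.6093, n(N) = 17.07/14.01 = 1.218, n(O) = 58.51/16.00 = 3.657
Divide by the smallest (0.6093 mol Ca): Ca 1.000, N 2.000, O 6.002
→ CaN2O6

CaN2O6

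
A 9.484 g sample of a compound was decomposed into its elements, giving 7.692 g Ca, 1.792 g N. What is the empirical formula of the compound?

Ca3N2

n(Ca) = 7.692/40.08 = 0.1919, n(N) = 1.792/14.01 = 0.1279
Smallest is N at 0.1279 mol; normalising gives Ca 1.500, N 1.000
Multiply by 2: Ca 3.00, N 2.00 → Ca3N2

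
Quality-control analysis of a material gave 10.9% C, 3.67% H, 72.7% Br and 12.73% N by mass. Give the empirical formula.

Assume 100 g: 10.9 g C, 3.67 g H, 72.7 g Br, 12.73 g N.
C: 10.9 g ÷ 12.01 g/mol = 0.9076 mol
H: 3.67 g ÷ 1.008 g/mol = 3.641 mol
Br: 72.7 g ÷ 79.90 g/mol = 0.9099 mol
N: 12.73 g ÷ 14.01 g/mol = 0.9086 mol
Divide by the smallest (0.9076 mol C): C 1.000, H 4.012, Br 1.003, N 1.001
→ CH4BrN

CH4BrN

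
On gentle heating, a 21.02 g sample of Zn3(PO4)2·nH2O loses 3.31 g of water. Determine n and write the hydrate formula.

Zn3(PO4)2·4H2O

Mass of anhydrous Zn3(PO4)2 = 21.02 − 3.31 = 17.71 g
mol H2O = 3.31 / 18.02 = 0.1837
Molar mass of Zn3(PO4)2 = 386.08 g/mol → mol Zn3(PO4)2 = 17.71 / 386.08 = 0.04587
n = 0.1837 / 0.04587 = 4.00 ≈ 4 → Zn3(PO4)2·4H2O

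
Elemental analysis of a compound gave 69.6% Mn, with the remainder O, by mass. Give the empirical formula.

Assume 100 g: 69.6 g Mn, 30.4 g O.
Mn: 69.6 g ÷ 54.94 g/mol = 1.267 mol
O: 30.4 g ÷ 16.00 g/mol = 1.9 mol
Ratios (÷ 1.267): Mn 1.000, O 1.500
Multiply by 2: Mn 2.00, O 3.00 → Mn2O3

Mn2O3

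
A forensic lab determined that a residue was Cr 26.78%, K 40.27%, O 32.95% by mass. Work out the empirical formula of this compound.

CrK2O4

Assume 100 g: 26.78 g Cr, 40.27 g K, 32.95 g O.
Moles — Cr: 26.78 / 52.00 = 0.515 mol; K: 40.27 / 39.10 = 1.03 mol; O: 32.95 / 16.00 = 2.059 mol
Smallest is Cr at 0.515 mol; normalising gives Cr 1.000, K 2.000, O 3.999
≈ 1:2:4 → CrK2O4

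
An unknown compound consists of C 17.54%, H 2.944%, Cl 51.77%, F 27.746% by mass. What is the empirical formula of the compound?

Assume 100 g: 17.54 g C, 2.944 g H, 51.77 g Cl, 27.746 g F.
n(C) = 17.54/12.01 = 1.46, n(H) = 2.944/1.008 = 2.921, n(Cl) = 51.77/35.45 = 1.46, n(F) = 27.746/19.00 = 1.46
Smallest is F at 1.46 mol; normalising gives C 1.000, H 2.000, Cl 1.000, F 1.000
≈ 1:2:1:1 → CH2ClF

CH2ClF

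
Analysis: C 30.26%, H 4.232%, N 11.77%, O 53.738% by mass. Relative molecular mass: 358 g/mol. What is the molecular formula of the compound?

C9H15N3O12

Assume 100 g: 30.26 g C, 4.232 g H, 11.77 g N, 53.738 g O.
n(C) = 30.26/12.01 = 2.52, n(H) = 4.232/1.008 = 4.198, n(N) = 11.77/14.01 = 0.8401, n(O) = 53.738/16.00 = 3.359
Divide by the smallest (0.8401 mol N): C 2.999, H 4.997, N 1.000, O 3.998
≈ 3:5:1:4 → C3H5NO4
Empirical-formula mass = 119.08 g/mol
n = 358 / 119.08 = 3.01 ≈ 3
Molecular formula = (C3H5NO4)×3 = C9H15N3O12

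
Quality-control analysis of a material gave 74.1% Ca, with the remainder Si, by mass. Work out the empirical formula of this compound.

Ca2Si

Assume 100 g: 74.1 g Ca, 25.9 g Si.
n(Ca) = 74.1/40.08 = 1.849, n(Si) = 25.9/28.09 = 0.922
Smallest is Si at 0.922 mol; normalising gives Ca 2.005, Si 1.000
≈ 2:1 → Ca2Si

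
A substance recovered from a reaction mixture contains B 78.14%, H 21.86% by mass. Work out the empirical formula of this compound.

Assume 100 g: 78.14 g B, 21.86 g H.
Moles — B: 78.14 / 10.81 = 7.228 mol; H: 21.86 / 1.008 = 21.69 mol
Smallest is B at 7.228 mol; normalising gives B 1.000, H 3.000
Ratio ≈ 1:3, so the empirical formula is BH3

BH3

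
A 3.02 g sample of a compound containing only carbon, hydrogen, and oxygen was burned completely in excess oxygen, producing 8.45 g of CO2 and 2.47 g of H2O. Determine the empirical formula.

mol C = 8.45 / 44.01 = 0.1920; mass C = 0.1920 × 12.01 = 2.306 g
mol H = 2 × (2.47 / 18.02) = 0.2741; mass H = 0.2741 × 1.008 = 0.2763 g
mass O = 3.02 − (2.582) = 0.4377 g → mol O = 0.02736
Smallest is O at 0.02736 mol; normalising gives C 7.018, H 10.021, O 1.000
≈ 7:10:1 → C7H10O

C7H10O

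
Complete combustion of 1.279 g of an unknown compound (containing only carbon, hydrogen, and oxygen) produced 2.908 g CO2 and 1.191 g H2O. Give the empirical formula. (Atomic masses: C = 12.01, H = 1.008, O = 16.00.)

mol C = 2.908 / 44.01 = 0.06608; mass C = 0.06608 × 12.01 = 0.7936 g
mol H = 2 × (1.191 / 18.02) = 0.1322; mass H = 0.1322 × 1.008 = 0.1332 g
mass O = 1.279 − (0.9268) = 0.3522 g → mol O = 0.02201
Ratios (÷ 0.02201): C 3.002, H 6.005, O 1.000
Ratio ≈ 3:6:1, so the empirical formula is C3H6O

C3H6O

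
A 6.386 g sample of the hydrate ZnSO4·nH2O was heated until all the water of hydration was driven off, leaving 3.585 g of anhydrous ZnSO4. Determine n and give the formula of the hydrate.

Mass of water lost = 6.386 − 3.585 = 2.801 g → 2.801 / 18.02 = 0.1554 mol H2O
Molar mass of ZnSO4 = 161.45 g/mol → mol ZnSO4 = 3.585 / 161.45 = 0.02221
n = 0.1554 / 0.02221 = 7.00 ≈ 7 → ZnSO4·7H2O

ZnSO4·7H2O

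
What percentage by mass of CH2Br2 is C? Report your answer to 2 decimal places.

6.91%

Molar mass = 1(12.01) + 2(1.008) + 2(79.90) = 173.826 g/mol
Mass of C per mole = 1 × 12.01 = 12.010 g
% C = 12.010 / 173.826 × 100 = 6.91%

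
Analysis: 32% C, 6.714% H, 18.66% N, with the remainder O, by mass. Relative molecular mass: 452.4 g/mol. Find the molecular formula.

C12H30N6O12

Assume 100 g: 32 g C, 6.714 g H, 18.66 g N, 42.626 g O.
C: 32 g ÷ 12.01 g/mol = 2.664 mol
H: 6.714 g ÷ 1.008 g/mol = 6.661 mol
N: 18.66 g ÷ 14.01 g/mol = 1.332 mol
O: 42.626 g ÷ 16.00 g/mol = 2.664 mol
Divide by the smallest (1.332 mol N): C 2.000, H 5.001, N 1.000, O 2.000
≈ 2:5:1:2 → C2H5NO2
Empirical-formula mass = 75.07 g/mol
n = 452.4 / 75.07 = 6.03 ≈ 6
Molecular formula = (C2H5NO2)×6 = C12H30N6O12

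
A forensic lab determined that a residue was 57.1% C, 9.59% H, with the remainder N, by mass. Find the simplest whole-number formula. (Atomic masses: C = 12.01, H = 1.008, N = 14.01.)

C2H4N

Assume 100 g: 57.1 g C, 9.59 g H, 33.31 g N.
Moles — C: 57.1 / 12.01 = 4.754 mol; H: 9.59 / 1.008 = 9.514 mol; N: 33.31 / 14.01 = 2.378 mol
Divide by the smallest (2.378 mol N): C 2.000, H 4.001, N 1.000
≈ 2:4:1 → C2H4N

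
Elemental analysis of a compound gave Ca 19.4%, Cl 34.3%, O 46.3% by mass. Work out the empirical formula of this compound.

CaCl2O6

Assume 100 g: 19.4 g Ca, 34.3 g Cl, 46.3 g O.
Ca: 19.4 g ÷ 40.08 g/mol = 0.484 mol
Cl: 34.3 g ÷ 35.45 g/mol = 0.9676 mol
O: 46.3 g ÷ 16.00 g/mol = 2.894 mol
Smallest is Ca at 0.484 mol; normalising gives Ca 1.000, Cl 1.999, O 5.978
Ratio ≈ 1:2:6, so the empirical formula is CaCl2O6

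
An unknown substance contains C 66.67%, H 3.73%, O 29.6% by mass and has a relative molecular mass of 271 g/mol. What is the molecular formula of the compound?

Assume 100 g: 66.67 g C, 3.73 g H, 29.6 g O.
C: 66.67 g ÷ 12.01 g/mol = 5.551 mol
H: 3.73 g ÷ 1.008 g/mol = 3.7 mol
O: 29.6 g ÷ 16.00 g/mol = 1.85 mol
Ratios (÷ 1.85): C 3.001, H 2.000, O 1.000
→ C3H2O
Empirical-formula mass = 54.05 g/mol
n = 271 / 54.05 = 5.01 ≈ 5
Molecular formula = (C3H2O)×5 = C15H10O5

C15H10O5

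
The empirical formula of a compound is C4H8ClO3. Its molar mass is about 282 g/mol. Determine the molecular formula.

C8H16Cl2O6

Empirical-formula mass = 139.55 g/mol
n = 282 / 139.55 = 2.02 ≈ 2
Molecular formula = (C4H8ClO3)2 = C8H16Cl2O6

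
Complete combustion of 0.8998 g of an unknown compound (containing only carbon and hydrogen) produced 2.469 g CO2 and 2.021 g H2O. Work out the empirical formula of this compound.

mol C = 2.469 / 44.01 = 0.05610; mass C = 0.05610 × 12.01 = 0.6738 g
mol H = 2 × (2.021 / 18.02) = 0.2243; mass H = 0.2243 × 1.008 = 0.2261 g
Ratios (÷ 0.0561): C 1.000, H 3.998
≈ 1:4 → CH4

CH4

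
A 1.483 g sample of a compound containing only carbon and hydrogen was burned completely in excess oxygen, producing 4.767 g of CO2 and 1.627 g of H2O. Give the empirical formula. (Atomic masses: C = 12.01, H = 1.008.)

C3H5

mol C = 4.767 / 44.01 = 0.1083; mass C = 0.1083 × 12.01 = 1.301 g
mol H = 2 × (1.627 / 18.02) = 0.1806; mass H = 0.1806 × 1.008 = 0.1820 g
Ratios (÷ 0.1083): C 1.000, H 1.667
×3: C 3.00, H 5.00 → C3H5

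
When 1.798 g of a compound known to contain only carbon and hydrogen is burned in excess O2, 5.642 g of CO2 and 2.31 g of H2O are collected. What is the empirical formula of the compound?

CH2

mol C = 5.642 / 44.01 = 0.1282; mass C = 0.1282 × 12.01 = 1.540 g
mol H = 2 × (2.31 / 18.02) = 0.2564; mass H = 0.2564 × 1.008 = 0.2584 g
Ratios (÷ 0.1282): C 1.000, H 2.000
≈ 1:2 → CH2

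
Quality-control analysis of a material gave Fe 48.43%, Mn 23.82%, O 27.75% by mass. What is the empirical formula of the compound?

Fe2MnO4

Assume 100 g: 48.43 g Fe, 23.82 g Mn, 27.75 g O.
Moles — Fe: 48.43 / 55.85 = 0.8671 mol; Mn: 23.82 / 54.94 = 0.4336 mol; O: 27.75 / 16.00 = 1.734 mol
Ratios (÷ 0.4336): Fe 2.000, Mn 1.000, O 4.000
≈ 2:1:4 → Fe2MnO4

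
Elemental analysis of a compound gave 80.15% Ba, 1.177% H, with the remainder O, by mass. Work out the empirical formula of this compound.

BaH2O2

Assume 100 g: 80.15 g Ba, 1.177 g H, 18.673 g O.
Moles — Ba: 80.15 / 137.33 = 0.5836 mol; H: 1.177 / 1.008 = 1.168 mol; O: 18.673 / 16.00 = 1.167 mol
Ratios (÷ 0.5836): Ba 1.000, H 2.001, O 2.000
Ratio ≈ 1:2:2, so the empirical formula is BaH2O2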